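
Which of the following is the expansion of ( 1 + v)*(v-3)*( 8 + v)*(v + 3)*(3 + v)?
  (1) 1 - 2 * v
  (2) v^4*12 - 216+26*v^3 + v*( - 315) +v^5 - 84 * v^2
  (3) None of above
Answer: 2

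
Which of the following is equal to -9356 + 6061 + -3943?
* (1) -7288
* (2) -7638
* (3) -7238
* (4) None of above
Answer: 3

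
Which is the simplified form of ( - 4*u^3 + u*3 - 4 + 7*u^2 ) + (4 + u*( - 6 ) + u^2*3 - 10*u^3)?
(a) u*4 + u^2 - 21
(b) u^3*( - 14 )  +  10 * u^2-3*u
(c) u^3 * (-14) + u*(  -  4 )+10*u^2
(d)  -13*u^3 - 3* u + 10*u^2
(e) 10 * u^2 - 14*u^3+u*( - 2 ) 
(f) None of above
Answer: b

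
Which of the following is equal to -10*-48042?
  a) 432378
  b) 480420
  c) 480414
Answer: b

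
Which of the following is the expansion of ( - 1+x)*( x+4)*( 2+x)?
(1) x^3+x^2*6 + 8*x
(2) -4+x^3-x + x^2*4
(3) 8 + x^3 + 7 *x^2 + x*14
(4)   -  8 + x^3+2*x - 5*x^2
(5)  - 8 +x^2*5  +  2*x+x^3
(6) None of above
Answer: 5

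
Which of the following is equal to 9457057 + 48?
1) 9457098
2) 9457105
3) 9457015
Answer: 2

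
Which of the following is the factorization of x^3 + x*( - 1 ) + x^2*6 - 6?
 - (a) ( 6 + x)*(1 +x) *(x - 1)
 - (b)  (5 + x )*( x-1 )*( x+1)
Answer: a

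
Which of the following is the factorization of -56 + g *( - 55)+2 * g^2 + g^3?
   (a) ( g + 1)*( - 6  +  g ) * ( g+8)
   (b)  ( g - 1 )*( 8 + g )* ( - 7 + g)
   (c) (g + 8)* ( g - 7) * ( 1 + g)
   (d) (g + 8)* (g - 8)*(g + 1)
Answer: c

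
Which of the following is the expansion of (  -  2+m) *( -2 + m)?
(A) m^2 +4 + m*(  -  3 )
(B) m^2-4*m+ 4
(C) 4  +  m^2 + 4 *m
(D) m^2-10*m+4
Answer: B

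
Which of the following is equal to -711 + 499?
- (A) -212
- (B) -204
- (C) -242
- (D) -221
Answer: A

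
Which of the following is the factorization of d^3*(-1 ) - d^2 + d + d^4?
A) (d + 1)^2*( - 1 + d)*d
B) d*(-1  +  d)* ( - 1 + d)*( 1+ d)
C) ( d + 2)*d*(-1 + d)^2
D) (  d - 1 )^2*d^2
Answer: B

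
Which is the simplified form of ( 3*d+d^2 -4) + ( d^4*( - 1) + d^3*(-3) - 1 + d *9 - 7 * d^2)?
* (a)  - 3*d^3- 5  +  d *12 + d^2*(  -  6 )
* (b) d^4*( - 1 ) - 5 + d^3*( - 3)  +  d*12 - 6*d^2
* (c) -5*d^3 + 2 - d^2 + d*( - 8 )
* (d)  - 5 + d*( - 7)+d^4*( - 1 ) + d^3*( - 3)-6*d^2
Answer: b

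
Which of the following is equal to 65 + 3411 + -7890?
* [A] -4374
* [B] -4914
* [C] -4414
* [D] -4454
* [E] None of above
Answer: C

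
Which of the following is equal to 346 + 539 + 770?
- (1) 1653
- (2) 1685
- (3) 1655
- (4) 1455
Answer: 3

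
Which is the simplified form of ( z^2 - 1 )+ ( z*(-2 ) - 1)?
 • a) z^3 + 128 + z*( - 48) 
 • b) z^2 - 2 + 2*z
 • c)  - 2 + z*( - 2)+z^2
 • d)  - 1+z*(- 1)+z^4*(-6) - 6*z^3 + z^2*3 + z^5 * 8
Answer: c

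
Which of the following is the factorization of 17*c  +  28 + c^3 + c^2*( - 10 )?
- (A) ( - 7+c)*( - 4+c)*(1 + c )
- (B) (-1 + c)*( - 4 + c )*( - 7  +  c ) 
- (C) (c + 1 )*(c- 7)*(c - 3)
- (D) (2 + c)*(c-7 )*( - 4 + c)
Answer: A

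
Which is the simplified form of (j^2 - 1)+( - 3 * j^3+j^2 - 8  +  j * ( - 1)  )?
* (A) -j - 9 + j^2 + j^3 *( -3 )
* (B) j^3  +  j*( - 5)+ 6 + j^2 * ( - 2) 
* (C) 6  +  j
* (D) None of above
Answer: D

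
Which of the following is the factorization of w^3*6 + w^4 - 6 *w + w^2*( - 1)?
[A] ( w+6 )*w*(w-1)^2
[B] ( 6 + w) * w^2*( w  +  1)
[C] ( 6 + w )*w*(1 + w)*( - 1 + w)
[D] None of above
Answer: C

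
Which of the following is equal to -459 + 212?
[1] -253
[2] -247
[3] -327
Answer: 2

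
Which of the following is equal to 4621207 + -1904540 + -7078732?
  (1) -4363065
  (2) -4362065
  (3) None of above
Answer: 2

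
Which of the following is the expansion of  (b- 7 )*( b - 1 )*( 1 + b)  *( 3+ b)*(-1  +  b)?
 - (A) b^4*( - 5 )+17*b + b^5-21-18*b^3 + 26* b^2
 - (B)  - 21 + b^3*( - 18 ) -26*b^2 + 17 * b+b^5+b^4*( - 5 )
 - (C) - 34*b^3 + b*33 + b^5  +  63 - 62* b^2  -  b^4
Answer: A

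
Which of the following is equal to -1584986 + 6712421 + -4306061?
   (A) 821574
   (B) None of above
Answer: B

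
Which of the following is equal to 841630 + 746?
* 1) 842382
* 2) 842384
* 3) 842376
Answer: 3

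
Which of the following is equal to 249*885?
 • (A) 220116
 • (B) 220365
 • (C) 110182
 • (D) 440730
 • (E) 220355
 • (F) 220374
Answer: B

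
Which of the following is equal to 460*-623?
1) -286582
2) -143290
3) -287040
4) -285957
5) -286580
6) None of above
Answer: 5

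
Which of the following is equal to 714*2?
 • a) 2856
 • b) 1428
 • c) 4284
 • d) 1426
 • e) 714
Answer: b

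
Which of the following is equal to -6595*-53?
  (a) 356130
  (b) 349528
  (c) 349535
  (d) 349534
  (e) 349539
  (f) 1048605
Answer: c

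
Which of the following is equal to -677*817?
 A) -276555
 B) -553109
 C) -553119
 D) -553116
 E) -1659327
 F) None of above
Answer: B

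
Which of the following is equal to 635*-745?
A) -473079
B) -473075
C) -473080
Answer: B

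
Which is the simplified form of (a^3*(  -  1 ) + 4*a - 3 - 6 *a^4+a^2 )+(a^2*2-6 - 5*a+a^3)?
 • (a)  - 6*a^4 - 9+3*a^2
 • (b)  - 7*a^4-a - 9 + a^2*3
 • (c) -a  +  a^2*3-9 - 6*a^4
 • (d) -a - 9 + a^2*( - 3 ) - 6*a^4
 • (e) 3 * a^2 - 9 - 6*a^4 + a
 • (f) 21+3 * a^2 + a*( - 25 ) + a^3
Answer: c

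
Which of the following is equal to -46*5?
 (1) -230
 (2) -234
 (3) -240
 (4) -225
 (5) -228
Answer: 1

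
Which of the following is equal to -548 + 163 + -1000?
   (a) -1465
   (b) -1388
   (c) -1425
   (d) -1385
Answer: d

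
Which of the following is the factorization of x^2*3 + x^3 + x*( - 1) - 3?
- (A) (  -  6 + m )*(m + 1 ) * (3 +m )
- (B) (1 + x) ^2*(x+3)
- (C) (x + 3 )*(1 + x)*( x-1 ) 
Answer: C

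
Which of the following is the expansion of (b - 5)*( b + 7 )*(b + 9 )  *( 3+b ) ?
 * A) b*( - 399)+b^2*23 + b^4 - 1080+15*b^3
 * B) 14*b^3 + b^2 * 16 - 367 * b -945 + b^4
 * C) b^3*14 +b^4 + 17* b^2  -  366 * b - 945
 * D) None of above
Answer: D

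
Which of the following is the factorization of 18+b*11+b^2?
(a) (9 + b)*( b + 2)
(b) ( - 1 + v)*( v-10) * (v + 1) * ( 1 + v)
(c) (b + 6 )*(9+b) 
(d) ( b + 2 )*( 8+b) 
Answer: a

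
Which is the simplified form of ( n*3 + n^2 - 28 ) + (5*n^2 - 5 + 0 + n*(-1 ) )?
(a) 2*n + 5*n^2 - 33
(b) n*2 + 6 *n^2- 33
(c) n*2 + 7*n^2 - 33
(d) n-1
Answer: b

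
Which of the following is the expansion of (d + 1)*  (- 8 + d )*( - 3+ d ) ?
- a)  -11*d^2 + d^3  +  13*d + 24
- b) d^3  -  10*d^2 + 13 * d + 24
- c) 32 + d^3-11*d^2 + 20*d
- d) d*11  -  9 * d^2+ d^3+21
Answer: b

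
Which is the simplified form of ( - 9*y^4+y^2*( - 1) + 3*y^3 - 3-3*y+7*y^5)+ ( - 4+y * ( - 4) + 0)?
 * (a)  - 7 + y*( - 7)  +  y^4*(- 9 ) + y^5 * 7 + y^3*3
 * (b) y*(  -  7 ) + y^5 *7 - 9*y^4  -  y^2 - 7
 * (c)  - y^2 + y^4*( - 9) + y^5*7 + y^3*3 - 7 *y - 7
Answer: c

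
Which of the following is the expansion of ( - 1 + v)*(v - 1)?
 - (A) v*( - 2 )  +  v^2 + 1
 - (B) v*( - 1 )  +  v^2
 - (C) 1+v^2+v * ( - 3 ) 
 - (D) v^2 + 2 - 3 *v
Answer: A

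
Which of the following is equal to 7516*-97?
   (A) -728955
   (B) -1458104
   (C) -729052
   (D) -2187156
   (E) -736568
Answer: C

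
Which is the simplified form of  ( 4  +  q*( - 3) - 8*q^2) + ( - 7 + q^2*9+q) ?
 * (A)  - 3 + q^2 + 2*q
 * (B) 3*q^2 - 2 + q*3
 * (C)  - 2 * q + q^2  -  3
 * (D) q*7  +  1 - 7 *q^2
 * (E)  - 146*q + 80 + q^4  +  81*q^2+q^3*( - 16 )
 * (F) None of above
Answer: C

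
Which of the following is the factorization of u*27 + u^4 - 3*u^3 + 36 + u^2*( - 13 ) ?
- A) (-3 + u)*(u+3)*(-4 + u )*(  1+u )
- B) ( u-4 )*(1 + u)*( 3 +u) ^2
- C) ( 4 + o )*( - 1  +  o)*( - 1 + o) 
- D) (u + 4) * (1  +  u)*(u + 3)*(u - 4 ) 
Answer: A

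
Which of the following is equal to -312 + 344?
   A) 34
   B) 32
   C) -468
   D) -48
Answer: B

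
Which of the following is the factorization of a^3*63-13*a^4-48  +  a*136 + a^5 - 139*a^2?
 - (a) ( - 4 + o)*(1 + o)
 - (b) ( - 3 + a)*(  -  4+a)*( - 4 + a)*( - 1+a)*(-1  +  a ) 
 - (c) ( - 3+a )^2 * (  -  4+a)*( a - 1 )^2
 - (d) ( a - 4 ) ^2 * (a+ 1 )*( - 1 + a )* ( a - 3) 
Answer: b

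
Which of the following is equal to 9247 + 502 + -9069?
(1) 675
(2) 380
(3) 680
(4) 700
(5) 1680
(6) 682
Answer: 3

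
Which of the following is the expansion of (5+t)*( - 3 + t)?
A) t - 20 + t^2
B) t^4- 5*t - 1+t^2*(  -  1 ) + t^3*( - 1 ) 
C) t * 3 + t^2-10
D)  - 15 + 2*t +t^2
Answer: D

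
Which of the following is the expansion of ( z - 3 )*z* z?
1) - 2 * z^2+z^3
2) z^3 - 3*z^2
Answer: 2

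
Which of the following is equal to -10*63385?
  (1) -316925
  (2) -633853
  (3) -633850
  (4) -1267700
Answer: 3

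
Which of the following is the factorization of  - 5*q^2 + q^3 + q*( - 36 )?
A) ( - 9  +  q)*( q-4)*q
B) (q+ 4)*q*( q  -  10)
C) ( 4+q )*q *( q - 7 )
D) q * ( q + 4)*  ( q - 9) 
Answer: D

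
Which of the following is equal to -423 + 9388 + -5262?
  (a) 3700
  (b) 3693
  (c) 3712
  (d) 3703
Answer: d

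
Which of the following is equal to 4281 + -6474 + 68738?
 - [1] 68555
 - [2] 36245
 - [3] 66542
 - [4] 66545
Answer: 4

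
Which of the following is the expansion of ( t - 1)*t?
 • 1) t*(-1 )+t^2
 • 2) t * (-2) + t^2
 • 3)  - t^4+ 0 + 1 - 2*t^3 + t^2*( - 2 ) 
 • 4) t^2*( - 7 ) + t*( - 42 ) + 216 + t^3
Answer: 1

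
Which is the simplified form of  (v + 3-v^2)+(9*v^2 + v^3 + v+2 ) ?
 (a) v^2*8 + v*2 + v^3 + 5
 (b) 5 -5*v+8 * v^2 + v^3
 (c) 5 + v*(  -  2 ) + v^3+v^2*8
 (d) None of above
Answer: a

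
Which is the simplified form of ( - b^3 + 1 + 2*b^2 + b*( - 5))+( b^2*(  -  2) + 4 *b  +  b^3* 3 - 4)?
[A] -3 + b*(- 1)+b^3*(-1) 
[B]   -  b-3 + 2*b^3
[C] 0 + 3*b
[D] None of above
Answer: B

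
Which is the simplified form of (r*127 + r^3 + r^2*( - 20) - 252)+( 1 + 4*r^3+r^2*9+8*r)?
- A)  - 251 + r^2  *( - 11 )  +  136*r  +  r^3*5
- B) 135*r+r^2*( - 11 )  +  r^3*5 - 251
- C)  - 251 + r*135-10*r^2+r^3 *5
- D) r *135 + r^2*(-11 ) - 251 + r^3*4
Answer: B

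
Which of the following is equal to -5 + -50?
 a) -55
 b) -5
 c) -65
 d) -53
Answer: a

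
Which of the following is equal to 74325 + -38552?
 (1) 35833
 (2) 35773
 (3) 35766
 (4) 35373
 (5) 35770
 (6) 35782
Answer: 2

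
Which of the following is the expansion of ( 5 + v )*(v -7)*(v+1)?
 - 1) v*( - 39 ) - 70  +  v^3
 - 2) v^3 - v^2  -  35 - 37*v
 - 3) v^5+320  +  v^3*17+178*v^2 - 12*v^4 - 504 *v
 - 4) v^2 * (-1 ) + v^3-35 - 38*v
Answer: 2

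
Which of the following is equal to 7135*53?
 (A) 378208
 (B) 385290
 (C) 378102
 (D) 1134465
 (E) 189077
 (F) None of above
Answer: F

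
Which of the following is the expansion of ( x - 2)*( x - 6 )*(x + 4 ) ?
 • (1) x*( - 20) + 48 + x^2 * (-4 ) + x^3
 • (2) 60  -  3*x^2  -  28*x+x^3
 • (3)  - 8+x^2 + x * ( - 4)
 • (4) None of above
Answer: 1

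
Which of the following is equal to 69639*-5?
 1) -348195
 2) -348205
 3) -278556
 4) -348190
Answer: 1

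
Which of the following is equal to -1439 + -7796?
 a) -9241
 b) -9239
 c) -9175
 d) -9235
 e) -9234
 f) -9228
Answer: d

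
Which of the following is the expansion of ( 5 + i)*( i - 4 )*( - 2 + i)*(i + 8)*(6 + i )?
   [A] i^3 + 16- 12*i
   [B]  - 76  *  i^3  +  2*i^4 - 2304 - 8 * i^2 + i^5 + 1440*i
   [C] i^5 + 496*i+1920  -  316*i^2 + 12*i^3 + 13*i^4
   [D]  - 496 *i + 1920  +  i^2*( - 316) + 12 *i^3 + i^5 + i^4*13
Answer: D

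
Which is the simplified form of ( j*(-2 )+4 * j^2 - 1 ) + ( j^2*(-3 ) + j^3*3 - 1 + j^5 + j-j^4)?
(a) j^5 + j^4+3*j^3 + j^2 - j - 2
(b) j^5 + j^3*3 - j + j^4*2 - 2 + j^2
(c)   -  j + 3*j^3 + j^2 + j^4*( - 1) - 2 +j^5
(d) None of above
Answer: c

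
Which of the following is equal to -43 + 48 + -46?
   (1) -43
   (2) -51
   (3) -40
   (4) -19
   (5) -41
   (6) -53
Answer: 5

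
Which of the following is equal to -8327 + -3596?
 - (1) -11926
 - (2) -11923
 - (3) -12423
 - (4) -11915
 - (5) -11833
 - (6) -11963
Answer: 2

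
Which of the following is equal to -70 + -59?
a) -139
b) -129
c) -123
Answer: b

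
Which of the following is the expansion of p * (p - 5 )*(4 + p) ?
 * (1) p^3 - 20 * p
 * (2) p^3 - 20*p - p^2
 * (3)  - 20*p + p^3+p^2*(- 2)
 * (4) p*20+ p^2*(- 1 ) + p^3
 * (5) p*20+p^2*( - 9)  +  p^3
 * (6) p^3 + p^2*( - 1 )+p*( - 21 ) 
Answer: 2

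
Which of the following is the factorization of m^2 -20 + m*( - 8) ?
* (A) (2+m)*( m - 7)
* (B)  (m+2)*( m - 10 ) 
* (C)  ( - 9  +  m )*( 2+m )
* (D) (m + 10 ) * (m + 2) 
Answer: B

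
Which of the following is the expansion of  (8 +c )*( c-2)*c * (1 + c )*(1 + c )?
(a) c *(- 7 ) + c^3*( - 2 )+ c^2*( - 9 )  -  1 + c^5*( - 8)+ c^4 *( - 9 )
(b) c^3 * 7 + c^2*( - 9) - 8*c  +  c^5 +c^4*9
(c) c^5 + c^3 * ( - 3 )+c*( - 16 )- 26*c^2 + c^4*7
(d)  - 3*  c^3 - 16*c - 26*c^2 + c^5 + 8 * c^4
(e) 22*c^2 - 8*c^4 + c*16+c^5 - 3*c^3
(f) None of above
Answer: d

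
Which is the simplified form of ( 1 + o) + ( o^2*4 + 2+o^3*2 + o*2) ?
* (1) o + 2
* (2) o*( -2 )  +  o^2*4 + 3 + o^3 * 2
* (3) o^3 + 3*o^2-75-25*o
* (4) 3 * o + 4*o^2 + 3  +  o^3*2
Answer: 4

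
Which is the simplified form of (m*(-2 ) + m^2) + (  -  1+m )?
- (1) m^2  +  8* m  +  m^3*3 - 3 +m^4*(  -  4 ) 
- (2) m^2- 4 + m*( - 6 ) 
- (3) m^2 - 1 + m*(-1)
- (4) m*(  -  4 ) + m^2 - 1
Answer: 3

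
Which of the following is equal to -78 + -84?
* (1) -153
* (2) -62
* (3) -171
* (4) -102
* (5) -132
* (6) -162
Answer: 6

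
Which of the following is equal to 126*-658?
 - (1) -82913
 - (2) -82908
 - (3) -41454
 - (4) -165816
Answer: 2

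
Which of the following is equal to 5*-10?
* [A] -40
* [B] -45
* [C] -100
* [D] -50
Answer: D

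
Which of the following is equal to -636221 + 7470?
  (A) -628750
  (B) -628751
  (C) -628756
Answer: B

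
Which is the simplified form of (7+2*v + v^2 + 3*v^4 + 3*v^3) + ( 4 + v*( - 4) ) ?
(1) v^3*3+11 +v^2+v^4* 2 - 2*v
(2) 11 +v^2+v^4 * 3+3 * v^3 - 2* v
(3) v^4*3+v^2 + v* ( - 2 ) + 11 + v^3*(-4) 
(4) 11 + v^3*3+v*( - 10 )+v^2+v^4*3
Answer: 2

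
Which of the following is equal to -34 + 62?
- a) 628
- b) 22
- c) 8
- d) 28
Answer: d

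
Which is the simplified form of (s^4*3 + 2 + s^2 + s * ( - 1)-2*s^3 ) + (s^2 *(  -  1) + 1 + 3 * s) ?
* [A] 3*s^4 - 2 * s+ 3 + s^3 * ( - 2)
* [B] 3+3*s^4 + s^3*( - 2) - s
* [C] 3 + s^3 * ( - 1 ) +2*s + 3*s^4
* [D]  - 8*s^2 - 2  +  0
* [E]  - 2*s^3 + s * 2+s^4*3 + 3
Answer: E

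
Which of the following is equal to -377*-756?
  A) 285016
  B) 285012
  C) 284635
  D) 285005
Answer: B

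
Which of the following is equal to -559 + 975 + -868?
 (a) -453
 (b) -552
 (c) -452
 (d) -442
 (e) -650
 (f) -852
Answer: c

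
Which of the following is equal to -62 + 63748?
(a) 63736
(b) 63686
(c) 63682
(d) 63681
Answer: b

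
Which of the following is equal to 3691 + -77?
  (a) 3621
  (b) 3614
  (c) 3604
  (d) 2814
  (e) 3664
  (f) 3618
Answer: b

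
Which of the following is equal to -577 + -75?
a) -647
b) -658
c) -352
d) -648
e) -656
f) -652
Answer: f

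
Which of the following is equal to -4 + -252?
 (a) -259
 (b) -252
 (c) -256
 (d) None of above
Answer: c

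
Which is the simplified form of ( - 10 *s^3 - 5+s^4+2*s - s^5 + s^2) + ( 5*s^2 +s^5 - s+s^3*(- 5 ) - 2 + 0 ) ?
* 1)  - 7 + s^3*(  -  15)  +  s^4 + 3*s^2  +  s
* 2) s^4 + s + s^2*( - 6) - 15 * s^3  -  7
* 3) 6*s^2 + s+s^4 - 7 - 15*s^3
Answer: 3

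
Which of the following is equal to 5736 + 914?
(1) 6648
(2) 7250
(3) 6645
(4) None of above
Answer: 4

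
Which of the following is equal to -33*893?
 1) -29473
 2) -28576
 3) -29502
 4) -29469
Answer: 4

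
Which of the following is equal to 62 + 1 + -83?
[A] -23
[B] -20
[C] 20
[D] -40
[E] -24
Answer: B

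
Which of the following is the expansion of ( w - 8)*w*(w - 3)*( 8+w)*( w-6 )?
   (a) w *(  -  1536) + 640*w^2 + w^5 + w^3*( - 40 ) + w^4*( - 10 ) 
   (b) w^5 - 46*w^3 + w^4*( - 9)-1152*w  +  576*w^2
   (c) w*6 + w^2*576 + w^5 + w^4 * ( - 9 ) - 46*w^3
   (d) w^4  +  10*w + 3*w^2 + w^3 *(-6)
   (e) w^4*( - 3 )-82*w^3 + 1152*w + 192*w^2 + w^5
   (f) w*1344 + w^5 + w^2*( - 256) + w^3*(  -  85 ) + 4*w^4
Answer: b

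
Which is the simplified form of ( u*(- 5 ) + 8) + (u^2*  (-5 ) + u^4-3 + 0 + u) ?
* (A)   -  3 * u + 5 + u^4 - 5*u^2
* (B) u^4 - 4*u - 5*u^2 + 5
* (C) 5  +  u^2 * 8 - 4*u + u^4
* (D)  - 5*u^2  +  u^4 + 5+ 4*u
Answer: B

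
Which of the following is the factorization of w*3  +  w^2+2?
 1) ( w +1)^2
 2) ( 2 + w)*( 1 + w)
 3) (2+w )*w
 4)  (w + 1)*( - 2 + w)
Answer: 2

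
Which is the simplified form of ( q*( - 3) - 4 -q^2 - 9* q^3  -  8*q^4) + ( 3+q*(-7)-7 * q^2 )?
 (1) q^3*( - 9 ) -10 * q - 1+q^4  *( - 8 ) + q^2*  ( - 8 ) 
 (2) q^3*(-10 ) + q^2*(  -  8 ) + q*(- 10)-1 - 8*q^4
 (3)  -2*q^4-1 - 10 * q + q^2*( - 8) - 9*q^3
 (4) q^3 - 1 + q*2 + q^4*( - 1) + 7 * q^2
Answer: 1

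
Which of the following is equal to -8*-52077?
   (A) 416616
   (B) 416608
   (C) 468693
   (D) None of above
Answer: A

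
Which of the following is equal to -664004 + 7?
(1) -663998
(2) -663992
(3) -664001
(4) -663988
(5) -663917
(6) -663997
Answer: 6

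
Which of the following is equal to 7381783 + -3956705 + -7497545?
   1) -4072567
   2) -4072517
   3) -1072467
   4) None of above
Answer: 4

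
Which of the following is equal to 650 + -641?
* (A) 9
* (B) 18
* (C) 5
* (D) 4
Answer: A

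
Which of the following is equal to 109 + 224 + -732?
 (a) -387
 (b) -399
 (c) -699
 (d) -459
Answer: b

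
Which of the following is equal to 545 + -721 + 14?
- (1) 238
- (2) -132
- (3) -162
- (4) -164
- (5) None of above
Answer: 3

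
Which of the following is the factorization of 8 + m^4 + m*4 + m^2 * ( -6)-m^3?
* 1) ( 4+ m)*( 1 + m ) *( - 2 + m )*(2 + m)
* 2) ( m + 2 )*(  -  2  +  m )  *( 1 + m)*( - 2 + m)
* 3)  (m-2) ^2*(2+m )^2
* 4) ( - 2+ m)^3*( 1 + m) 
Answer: 2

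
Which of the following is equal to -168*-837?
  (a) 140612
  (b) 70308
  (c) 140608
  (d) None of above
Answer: d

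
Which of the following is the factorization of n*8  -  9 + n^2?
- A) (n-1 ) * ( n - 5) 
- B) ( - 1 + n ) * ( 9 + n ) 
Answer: B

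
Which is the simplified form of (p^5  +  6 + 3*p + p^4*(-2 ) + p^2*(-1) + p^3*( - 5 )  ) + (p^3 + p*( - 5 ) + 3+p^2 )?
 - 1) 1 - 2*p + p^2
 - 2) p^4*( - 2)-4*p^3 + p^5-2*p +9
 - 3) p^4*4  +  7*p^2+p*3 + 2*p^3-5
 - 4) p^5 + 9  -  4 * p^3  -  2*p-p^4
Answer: 2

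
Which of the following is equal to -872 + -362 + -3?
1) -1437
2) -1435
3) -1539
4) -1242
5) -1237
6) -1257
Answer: 5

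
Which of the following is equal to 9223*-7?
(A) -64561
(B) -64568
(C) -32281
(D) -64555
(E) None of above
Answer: A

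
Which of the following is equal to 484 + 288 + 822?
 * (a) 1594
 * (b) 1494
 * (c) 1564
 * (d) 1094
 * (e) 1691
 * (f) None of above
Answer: a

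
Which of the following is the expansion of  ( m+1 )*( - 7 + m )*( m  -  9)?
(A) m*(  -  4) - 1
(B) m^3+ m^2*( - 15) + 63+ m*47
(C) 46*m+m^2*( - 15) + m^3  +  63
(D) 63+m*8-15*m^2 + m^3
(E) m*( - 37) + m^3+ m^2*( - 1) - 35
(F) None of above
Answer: B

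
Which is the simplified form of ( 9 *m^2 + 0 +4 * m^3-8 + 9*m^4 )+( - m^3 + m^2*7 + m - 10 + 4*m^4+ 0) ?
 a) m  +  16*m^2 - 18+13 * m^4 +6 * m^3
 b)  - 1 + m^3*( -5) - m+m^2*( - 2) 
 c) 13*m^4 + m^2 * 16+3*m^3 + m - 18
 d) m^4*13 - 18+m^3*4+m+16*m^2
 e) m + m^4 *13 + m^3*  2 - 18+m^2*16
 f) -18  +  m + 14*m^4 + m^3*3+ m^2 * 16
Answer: c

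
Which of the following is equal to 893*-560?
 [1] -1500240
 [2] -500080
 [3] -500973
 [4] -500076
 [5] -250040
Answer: 2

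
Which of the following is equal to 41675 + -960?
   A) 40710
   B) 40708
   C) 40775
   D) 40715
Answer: D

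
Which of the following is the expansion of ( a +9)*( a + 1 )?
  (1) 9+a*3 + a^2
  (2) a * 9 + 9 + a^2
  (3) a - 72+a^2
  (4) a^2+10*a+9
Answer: 4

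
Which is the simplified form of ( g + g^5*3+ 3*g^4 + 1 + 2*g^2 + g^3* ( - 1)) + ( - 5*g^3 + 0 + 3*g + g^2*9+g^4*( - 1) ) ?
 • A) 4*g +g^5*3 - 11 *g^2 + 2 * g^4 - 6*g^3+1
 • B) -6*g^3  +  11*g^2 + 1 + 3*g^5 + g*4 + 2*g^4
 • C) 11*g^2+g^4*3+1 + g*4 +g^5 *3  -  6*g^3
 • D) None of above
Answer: B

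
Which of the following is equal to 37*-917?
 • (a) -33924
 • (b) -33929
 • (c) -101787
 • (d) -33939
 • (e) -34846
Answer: b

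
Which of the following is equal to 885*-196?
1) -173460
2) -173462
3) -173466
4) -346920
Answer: 1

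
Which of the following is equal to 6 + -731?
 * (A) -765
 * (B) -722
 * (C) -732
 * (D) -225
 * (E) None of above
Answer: E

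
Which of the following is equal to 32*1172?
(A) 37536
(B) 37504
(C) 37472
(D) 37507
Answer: B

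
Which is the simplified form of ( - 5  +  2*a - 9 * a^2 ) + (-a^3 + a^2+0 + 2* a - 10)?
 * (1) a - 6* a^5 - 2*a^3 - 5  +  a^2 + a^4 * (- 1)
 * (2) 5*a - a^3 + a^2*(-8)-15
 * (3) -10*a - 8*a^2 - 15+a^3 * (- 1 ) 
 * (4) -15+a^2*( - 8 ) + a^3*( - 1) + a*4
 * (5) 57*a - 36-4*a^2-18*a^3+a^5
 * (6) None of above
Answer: 4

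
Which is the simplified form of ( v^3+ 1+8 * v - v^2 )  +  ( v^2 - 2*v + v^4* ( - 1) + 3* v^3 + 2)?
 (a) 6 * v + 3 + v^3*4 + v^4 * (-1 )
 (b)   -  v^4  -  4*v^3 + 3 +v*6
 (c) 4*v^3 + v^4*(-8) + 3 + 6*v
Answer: a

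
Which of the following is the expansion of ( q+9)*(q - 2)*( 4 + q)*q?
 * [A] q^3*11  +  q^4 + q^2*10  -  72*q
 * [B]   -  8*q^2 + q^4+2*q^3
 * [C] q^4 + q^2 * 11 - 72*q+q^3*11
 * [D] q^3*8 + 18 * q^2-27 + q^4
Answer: A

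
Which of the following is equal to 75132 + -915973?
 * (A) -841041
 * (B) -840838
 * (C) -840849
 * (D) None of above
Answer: D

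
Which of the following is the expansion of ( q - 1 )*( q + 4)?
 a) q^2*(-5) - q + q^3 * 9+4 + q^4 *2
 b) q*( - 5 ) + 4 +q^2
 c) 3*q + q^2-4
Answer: c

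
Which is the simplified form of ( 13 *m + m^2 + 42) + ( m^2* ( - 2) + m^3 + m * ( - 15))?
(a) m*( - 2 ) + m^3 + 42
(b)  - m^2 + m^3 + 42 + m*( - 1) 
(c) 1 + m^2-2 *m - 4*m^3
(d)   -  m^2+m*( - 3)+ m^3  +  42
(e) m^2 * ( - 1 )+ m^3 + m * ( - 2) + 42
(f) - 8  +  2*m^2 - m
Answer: e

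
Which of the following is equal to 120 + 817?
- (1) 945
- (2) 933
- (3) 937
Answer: 3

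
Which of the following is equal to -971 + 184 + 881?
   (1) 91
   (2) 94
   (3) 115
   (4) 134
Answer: 2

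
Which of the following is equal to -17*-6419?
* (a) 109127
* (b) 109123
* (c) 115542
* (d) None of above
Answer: b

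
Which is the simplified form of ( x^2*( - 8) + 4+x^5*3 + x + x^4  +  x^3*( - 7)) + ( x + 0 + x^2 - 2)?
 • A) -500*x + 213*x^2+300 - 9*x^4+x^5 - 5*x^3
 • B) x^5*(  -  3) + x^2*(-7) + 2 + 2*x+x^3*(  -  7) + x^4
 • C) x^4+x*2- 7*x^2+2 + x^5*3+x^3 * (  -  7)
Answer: C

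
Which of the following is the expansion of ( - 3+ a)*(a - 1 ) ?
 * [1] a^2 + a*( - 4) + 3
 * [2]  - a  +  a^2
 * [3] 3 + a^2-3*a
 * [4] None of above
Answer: 1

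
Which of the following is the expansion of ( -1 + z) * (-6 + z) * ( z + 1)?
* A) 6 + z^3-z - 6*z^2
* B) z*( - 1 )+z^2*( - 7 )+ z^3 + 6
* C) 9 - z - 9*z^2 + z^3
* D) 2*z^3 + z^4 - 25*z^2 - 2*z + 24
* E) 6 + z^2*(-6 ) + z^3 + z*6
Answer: A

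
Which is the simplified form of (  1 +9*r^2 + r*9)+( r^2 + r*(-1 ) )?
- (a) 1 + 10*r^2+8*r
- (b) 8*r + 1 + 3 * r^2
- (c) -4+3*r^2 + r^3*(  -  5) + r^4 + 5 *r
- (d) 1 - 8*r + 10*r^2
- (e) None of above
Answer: a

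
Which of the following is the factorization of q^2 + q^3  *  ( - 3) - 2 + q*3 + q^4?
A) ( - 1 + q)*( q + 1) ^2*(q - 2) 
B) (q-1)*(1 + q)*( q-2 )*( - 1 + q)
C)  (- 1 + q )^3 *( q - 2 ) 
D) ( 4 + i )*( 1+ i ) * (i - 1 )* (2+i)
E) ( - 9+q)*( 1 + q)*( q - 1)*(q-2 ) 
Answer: B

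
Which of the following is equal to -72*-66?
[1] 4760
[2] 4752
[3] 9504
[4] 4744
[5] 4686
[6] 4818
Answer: 2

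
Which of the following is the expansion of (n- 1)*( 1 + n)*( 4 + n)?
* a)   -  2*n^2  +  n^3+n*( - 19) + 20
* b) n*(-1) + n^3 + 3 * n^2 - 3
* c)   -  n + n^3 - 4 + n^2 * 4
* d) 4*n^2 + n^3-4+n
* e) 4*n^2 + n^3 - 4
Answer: c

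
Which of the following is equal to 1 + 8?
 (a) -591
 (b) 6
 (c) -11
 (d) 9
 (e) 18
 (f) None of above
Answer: d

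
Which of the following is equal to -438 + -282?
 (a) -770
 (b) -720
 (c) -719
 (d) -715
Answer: b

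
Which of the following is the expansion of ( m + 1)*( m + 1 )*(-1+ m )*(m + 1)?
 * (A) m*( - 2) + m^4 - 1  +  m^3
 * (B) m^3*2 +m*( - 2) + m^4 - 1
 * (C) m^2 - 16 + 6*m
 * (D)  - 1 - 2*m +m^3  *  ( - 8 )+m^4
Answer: B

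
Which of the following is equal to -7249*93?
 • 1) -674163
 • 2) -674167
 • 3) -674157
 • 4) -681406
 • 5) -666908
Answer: 3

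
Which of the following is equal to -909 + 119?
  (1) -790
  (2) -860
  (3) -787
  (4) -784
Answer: 1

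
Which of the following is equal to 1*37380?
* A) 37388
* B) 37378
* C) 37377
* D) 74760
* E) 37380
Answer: E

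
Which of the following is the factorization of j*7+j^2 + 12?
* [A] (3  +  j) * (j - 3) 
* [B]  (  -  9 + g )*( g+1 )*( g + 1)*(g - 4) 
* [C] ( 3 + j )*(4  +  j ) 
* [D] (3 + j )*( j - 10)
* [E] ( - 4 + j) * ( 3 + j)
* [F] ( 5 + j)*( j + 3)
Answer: C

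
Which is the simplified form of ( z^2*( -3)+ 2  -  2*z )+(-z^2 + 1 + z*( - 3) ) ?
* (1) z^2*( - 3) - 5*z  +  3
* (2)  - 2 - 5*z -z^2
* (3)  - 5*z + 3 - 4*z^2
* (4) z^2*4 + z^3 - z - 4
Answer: 3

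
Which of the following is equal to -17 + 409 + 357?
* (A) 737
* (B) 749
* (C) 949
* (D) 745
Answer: B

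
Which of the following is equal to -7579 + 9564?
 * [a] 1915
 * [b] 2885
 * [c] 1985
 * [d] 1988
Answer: c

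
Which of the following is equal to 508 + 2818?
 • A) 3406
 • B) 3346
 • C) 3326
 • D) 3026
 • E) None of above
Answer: C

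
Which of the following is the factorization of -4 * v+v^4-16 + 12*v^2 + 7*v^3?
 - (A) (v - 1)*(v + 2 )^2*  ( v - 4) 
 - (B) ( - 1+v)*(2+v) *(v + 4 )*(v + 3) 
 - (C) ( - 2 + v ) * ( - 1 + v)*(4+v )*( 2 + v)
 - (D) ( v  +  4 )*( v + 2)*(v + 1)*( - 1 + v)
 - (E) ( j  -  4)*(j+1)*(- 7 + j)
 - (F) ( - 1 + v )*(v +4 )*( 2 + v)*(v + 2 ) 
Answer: F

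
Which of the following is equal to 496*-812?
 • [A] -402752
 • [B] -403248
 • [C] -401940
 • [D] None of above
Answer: A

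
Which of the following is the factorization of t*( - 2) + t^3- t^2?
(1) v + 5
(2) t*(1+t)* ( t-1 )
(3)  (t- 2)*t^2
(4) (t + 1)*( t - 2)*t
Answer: 4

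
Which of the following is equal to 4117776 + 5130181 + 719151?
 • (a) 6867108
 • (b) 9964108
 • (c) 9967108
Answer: c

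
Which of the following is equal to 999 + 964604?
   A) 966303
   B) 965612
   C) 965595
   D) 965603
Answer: D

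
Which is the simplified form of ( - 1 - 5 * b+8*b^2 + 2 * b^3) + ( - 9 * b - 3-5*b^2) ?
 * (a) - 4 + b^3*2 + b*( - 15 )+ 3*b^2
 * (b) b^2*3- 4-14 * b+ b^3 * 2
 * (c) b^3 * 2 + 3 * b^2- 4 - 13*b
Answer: b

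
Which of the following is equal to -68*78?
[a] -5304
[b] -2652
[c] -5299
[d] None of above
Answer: a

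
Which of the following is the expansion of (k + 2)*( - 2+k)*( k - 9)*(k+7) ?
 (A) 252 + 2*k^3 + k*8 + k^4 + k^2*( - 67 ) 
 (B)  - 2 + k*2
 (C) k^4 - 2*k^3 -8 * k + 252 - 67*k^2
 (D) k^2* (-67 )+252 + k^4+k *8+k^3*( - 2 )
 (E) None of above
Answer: D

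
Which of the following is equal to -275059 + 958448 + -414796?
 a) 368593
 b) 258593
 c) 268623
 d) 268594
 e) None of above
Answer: e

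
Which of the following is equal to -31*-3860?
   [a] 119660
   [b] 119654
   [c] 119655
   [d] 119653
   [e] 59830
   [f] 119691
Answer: a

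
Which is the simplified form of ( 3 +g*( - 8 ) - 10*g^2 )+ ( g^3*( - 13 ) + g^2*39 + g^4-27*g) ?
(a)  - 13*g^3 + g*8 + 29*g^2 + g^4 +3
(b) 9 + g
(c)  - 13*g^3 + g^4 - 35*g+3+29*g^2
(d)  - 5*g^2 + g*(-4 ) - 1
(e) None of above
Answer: c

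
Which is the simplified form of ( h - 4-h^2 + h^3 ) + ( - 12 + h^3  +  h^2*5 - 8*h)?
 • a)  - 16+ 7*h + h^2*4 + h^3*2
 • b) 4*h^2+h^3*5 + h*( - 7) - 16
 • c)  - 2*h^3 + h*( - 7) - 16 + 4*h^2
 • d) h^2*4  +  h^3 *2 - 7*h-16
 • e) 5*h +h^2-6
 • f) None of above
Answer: d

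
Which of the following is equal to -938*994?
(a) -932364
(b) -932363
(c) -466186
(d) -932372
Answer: d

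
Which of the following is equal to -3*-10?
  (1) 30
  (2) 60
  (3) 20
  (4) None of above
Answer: 1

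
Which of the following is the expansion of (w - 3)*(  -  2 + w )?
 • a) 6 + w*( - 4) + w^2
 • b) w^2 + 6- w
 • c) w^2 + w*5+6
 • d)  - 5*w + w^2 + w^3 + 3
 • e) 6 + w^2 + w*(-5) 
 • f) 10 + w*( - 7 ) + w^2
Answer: e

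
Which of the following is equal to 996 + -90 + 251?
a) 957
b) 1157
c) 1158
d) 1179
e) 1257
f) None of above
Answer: b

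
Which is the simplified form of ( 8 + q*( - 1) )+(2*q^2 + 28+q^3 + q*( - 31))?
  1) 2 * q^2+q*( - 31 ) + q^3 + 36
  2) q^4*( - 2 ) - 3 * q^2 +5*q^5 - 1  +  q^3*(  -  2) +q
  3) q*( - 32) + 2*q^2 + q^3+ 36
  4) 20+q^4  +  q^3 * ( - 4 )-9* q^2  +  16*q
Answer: 3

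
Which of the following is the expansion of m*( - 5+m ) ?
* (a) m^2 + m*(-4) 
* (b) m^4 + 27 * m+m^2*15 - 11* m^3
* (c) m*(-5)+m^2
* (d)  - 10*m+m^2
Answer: c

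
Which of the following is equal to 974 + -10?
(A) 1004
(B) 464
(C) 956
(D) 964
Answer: D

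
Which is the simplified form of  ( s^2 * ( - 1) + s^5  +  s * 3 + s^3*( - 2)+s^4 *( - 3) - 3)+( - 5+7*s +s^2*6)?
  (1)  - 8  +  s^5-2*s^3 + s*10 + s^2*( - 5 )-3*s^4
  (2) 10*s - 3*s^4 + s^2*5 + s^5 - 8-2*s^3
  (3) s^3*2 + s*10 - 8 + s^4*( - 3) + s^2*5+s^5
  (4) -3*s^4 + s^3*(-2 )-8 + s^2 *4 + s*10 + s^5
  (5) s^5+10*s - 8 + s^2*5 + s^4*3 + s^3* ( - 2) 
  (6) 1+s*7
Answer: 2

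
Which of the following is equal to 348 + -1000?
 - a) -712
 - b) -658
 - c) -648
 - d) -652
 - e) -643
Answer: d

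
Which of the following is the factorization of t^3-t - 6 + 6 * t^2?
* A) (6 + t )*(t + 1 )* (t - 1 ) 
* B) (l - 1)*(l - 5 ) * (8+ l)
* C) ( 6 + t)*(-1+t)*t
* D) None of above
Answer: A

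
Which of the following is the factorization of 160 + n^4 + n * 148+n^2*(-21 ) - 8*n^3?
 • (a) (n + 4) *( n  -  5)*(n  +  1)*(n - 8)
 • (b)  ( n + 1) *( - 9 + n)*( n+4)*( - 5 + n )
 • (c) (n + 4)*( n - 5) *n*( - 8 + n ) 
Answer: a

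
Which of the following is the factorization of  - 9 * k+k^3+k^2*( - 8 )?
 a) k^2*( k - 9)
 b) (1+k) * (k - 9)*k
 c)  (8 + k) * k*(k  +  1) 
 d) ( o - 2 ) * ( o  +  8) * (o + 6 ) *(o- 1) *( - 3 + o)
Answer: b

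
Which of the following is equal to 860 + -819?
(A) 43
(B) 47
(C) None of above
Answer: C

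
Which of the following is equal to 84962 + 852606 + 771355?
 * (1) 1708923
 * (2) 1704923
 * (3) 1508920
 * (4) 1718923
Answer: 1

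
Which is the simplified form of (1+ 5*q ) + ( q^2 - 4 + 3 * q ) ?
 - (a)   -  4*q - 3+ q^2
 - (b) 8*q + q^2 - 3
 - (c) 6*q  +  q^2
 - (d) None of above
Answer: b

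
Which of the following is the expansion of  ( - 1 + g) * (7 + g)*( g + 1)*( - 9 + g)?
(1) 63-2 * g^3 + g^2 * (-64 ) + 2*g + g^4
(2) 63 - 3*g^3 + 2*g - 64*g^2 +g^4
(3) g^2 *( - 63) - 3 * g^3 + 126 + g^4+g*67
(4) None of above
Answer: 1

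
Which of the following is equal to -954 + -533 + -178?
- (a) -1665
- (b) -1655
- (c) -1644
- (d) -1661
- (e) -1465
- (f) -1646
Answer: a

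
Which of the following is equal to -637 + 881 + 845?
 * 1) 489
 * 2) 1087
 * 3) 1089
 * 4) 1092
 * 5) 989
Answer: 3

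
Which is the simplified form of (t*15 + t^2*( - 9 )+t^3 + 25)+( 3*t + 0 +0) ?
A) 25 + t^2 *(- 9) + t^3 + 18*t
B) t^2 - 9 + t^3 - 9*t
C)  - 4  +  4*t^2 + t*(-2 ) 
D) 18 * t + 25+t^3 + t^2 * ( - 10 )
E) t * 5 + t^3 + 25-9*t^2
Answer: A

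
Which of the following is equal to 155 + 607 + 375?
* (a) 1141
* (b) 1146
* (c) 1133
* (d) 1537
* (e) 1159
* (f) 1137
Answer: f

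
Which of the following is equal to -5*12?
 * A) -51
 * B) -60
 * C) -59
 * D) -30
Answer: B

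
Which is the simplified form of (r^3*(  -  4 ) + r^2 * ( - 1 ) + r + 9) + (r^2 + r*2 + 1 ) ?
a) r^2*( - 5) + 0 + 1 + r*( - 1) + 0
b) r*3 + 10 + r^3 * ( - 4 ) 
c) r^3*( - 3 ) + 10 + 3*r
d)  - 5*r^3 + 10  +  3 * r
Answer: b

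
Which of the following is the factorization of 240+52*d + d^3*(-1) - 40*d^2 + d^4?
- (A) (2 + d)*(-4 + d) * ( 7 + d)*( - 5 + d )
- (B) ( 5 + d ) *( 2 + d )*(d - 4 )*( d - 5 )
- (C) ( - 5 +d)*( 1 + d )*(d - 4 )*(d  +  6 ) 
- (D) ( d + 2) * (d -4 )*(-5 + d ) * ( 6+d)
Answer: D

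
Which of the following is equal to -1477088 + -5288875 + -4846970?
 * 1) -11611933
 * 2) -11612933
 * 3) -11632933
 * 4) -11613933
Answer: 2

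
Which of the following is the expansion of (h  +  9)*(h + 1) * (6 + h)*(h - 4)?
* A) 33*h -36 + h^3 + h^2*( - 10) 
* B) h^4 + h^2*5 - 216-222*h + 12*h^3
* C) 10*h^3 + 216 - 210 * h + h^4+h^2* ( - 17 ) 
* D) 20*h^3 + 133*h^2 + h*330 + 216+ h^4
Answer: B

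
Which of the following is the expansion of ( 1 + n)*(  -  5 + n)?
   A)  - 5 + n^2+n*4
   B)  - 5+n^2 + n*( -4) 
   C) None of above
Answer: B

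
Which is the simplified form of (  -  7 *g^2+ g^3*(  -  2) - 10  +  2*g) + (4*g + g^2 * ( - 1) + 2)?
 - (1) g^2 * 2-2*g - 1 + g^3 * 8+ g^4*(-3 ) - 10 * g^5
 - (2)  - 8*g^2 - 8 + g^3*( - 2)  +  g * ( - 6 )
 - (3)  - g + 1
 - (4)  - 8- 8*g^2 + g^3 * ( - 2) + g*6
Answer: 4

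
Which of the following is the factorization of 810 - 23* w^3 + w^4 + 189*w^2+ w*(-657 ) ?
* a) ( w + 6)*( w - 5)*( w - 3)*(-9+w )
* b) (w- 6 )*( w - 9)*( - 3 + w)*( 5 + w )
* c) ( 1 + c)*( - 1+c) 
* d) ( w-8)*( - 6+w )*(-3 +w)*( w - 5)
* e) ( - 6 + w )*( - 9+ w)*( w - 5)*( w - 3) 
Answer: e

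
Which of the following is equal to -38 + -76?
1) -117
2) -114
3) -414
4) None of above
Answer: 2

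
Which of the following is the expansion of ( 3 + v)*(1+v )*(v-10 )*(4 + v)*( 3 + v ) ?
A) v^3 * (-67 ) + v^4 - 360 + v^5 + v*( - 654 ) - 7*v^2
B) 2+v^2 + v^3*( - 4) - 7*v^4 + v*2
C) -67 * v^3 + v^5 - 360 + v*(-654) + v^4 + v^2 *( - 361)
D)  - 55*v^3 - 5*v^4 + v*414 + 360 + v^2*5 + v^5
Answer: C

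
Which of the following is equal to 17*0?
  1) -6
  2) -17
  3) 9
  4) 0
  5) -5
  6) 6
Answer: 4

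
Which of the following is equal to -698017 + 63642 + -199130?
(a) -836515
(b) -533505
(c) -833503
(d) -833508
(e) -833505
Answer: e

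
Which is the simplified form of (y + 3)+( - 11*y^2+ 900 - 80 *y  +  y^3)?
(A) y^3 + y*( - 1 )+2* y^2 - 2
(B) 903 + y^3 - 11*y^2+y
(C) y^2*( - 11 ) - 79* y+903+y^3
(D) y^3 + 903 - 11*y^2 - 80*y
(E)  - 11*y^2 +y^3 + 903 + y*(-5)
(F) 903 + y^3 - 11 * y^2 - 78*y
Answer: C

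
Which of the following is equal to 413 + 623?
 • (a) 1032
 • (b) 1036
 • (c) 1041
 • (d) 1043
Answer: b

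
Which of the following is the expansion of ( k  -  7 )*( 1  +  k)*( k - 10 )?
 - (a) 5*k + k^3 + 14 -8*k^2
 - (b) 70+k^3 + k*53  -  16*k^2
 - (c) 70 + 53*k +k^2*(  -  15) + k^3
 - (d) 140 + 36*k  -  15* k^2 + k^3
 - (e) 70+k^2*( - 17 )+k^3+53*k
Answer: b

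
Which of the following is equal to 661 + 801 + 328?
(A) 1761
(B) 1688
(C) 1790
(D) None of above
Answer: C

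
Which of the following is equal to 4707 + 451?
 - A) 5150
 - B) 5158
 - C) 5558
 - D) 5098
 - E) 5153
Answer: B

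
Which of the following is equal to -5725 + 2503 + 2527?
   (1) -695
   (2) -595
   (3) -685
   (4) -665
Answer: 1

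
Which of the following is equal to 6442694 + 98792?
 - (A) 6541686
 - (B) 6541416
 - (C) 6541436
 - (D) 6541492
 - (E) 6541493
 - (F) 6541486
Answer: F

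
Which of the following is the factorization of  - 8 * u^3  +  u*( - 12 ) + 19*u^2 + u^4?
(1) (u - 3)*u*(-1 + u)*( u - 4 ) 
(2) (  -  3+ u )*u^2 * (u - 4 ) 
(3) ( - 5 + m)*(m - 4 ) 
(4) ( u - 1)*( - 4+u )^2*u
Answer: 1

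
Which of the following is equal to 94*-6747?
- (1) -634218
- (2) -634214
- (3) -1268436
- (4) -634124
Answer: 1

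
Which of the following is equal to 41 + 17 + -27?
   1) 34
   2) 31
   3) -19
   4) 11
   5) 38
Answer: 2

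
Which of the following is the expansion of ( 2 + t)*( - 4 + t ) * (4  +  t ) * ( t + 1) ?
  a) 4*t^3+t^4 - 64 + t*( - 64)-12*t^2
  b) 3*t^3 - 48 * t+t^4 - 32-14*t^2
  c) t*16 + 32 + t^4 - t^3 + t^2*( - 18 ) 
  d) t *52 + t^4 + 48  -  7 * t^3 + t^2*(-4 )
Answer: b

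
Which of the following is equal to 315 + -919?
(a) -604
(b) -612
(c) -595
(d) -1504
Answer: a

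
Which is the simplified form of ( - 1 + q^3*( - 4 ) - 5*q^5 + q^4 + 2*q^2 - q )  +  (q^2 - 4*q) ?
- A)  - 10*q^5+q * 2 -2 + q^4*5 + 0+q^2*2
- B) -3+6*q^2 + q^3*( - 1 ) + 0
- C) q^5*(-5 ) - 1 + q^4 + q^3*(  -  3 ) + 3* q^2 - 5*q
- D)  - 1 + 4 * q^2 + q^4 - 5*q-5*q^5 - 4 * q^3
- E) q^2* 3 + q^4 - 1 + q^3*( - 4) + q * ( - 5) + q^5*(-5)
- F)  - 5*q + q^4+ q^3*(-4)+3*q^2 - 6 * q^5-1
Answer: E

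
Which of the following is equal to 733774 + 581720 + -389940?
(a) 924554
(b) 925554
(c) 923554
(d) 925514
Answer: b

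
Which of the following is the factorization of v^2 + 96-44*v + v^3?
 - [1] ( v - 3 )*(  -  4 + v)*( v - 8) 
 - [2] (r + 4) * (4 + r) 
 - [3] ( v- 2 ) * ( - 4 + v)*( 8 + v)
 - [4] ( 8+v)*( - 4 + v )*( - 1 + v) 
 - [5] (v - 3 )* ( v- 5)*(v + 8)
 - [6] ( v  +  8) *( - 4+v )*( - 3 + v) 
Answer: 6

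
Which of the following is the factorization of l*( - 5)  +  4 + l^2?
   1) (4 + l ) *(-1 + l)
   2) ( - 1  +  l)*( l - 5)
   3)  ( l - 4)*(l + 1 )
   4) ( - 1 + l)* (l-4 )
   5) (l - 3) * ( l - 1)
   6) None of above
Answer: 4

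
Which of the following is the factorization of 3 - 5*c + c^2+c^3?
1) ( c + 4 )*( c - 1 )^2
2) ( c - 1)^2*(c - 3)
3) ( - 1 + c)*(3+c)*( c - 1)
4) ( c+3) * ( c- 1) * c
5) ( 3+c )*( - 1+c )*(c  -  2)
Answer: 3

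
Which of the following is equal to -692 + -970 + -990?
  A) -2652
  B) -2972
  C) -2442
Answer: A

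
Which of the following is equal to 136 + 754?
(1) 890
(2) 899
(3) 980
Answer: 1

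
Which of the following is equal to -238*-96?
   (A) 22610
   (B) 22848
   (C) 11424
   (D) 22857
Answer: B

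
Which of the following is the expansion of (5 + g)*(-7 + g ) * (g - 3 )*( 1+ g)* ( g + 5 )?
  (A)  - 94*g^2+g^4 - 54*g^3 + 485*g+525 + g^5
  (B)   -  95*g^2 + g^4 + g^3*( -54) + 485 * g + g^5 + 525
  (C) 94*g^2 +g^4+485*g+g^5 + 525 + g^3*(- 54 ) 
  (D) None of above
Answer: A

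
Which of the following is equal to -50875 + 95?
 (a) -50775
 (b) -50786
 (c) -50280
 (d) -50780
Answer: d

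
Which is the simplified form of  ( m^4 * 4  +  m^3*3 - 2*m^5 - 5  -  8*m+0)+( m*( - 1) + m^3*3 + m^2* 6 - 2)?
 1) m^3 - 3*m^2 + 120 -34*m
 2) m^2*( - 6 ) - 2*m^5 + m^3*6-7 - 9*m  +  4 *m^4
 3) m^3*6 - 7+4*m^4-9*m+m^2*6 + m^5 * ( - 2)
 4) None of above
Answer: 3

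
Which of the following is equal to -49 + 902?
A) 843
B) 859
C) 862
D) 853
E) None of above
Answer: D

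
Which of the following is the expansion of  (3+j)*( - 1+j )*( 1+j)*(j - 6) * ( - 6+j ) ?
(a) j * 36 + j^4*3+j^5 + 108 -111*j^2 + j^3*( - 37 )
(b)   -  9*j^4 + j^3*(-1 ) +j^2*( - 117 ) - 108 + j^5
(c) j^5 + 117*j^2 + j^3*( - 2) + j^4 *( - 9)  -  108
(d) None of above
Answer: d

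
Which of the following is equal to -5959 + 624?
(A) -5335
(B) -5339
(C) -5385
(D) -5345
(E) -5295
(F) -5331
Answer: A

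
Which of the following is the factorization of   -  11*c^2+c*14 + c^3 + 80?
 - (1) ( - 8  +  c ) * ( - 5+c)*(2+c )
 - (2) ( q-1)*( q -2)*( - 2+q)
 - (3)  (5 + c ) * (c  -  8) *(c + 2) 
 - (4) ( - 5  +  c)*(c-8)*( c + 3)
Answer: 1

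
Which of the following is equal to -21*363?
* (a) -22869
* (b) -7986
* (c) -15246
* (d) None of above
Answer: d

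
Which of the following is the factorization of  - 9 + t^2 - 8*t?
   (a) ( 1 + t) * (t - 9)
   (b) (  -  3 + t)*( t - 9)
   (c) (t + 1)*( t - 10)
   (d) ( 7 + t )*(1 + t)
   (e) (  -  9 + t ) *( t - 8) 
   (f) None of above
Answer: a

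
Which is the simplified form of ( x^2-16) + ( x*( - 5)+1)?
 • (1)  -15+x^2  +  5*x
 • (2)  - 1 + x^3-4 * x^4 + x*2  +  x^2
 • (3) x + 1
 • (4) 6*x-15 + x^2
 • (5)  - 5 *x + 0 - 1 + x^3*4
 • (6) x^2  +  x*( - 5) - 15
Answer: 6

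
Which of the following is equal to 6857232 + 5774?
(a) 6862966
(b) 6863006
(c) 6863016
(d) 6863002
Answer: b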